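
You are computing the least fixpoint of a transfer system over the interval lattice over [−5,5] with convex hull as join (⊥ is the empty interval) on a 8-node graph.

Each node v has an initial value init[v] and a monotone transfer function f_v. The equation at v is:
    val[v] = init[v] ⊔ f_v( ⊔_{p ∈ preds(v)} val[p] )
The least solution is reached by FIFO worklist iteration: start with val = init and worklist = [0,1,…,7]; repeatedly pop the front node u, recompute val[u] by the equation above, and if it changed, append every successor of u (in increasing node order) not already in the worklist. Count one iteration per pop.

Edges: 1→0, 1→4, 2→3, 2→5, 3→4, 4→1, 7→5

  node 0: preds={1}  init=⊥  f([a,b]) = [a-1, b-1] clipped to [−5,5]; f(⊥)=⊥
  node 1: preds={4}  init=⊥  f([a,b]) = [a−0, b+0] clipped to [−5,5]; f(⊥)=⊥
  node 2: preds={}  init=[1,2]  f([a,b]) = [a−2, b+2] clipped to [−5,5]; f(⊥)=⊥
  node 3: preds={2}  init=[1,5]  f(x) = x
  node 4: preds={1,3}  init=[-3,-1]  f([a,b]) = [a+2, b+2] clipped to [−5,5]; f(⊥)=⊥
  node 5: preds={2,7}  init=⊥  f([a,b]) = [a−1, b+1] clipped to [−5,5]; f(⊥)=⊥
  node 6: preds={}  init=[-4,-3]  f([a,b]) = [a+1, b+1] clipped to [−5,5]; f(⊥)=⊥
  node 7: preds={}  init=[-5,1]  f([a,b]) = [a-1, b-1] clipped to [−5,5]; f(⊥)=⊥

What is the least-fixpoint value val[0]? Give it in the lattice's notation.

[-4,4]

Iteration log — 12 steps:
  step 1. node 0  ⊔preds=⊥  new=⊥  stable
  step 2. node 1  ⊔preds=[-3,-1]  new=[-3,-1]  old=⊥  +wl: 0
  step 3. node 2  ⊔preds=⊥  new=[1,2]  stable
  step 4. node 3  ⊔preds=[1,2]  new=[1,5]  stable
  step 5. node 4  ⊔preds=[-3,5]  new=[-3,5]  old=[-3,-1]  +wl: 1
  step 6. node 5  ⊔preds=[-5,2]  new=[-5,3]  old=⊥  +wl: 
  step 7. node 6  ⊔preds=⊥  new=[-4,-3]  stable
  step 8. node 7  ⊔preds=⊥  new=[-5,1]  stable
  step 9. node 0  ⊔preds=[-3,-1]  new=[-4,-2]  old=⊥  +wl: 
  step 10. node 1  ⊔preds=[-3,5]  new=[-3,5]  old=[-3,-1]  +wl: 0,4
  step 11. node 0  ⊔preds=[-3,5]  new=[-4,4]  old=[-4,-2]  +wl: 
  step 12. node 4  ⊔preds=[-3,5]  new=[-3,5]  stable

Least fixpoint reached:
  node 0: [-4,4]
  node 1: [-3,5]
  node 2: [1,2]
  node 3: [1,5]
  node 4: [-3,5]
  node 5: [-5,3]
  node 6: [-4,-3]
  node 7: [-5,1]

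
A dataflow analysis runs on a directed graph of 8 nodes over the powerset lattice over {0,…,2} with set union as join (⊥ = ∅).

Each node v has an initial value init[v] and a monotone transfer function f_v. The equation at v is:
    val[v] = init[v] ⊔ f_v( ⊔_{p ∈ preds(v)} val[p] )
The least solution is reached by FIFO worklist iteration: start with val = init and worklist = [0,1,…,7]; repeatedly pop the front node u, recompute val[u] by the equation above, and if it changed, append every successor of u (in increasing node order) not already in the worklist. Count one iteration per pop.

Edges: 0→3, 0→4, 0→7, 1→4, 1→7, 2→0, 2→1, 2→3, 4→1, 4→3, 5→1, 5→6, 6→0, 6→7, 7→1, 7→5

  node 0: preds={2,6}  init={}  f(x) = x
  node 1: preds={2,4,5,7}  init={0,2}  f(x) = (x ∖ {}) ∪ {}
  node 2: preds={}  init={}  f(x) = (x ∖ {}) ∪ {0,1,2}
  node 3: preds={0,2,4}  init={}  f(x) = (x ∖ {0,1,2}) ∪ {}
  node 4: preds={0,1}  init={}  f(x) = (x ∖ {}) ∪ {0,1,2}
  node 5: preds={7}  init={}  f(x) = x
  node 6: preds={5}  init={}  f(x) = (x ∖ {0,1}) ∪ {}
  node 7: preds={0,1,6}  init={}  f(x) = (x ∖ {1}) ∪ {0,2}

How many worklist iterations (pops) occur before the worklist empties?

18

Iteration log — 18 steps:
  step 1. node 0  ⊔preds={}  new={}  stable
  step 2. node 1  ⊔preds={}  new={0,2}  stable
  step 3. node 2  ⊔preds={}  new={0,1,2}  old={}  +wl: 0,1
  step 4. node 3  ⊔preds={0,1,2}  new={}  stable
  step 5. node 4  ⊔preds={0,2}  new={0,1,2}  old={}  +wl: 3
  step 6. node 5  ⊔preds={}  new={}  stable
  step 7. node 6  ⊔preds={}  new={}  stable
  step 8. node 7  ⊔preds={0,2}  new={0,2}  old={}  +wl: 5
  step 9. node 0  ⊔preds={0,1,2}  new={0,1,2}  old={}  +wl: 4,7
  step 10. node 1  ⊔preds={0,1,2}  new={0,1,2}  old={0,2}  +wl: 
  step 11. node 3  ⊔preds={0,1,2}  new={}  stable
  step 12. node 5  ⊔preds={0,2}  new={0,2}  old={}  +wl: 1,6
  step 13. node 4  ⊔preds={0,1,2}  new={0,1,2}  stable
  step 14. node 7  ⊔preds={0,1,2}  new={0,2}  stable
  step 15. node 1  ⊔preds={0,1,2}  new={0,1,2}  stable
  step 16. node 6  ⊔preds={0,2}  new={2}  old={}  +wl: 0,7
  step 17. node 0  ⊔preds={0,1,2}  new={0,1,2}  stable
  step 18. node 7  ⊔preds={0,1,2}  new={0,2}  stable

Least fixpoint reached:
  node 0: {0,1,2}
  node 1: {0,1,2}
  node 2: {0,1,2}
  node 3: {}
  node 4: {0,1,2}
  node 5: {0,2}
  node 6: {2}
  node 7: {0,2}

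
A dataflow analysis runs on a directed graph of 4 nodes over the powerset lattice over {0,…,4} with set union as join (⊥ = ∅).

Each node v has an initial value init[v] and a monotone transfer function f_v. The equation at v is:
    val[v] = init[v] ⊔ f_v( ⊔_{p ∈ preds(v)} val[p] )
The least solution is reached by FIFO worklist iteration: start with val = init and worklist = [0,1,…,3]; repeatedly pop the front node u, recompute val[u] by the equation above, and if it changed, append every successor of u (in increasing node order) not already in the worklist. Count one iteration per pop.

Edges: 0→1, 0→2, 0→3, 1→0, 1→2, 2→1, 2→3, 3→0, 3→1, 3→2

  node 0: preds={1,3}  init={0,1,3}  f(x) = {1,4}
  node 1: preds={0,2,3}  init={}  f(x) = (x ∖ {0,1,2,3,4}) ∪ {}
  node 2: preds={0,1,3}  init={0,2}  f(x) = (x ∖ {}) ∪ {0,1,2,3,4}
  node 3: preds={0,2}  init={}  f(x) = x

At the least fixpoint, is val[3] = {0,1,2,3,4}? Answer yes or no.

yes

Worklist (7 pops):
  #1 pop 0: in={} → {0,1,3,4} (was {0,1,3}); enqueue []
  #2 pop 1: in={0,1,2,3,4} → {} (no change)
  #3 pop 2: in={0,1,3,4} → {0,1,2,3,4} (was {0,2}); enqueue [1]
  #4 pop 3: in={0,1,2,3,4} → {0,1,2,3,4} (was {}); enqueue [0,2]
  #5 pop 1: in={0,1,2,3,4} → {} (no change)
  #6 pop 0: in={0,1,2,3,4} → {0,1,3,4} (no change)
  #7 pop 2: in={0,1,2,3,4} → {0,1,2,3,4} (no change)

Fixpoint:
  val[0] = {0,1,3,4}
  val[1] = {}
  val[2] = {0,1,2,3,4}
  val[3] = {0,1,2,3,4}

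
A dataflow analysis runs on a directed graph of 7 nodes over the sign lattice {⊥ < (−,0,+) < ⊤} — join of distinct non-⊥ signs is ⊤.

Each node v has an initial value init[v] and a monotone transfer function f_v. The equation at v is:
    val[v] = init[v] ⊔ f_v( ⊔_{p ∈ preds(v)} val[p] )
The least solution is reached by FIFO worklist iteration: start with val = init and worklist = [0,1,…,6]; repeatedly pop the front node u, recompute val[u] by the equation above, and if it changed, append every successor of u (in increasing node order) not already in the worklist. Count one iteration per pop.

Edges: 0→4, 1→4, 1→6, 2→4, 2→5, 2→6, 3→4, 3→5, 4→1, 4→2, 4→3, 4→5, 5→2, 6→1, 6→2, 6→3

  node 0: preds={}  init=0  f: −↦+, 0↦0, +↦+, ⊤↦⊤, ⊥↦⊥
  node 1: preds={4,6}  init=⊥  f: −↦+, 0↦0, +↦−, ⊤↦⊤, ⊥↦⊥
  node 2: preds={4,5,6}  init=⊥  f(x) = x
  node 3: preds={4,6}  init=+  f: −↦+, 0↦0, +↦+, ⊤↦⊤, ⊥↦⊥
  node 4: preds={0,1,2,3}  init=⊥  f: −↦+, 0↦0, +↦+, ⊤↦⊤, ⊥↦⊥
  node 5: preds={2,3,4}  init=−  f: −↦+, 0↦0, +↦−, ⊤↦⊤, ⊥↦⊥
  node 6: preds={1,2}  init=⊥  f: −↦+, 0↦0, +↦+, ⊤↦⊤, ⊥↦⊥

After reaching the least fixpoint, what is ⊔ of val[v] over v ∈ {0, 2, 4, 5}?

Trace (16 dequeues):
  [1] u=0 | in ⊥ | out 0 | ==
  [2] u=1 | in ⊥ | out ⊥ | ==
  [3] u=2 | in − | out − | prev ⊥ | push {}
  [4] u=3 | in ⊥ | out + | ==
  [5] u=4 | in ⊤ | out ⊤ | prev ⊥ | push {1,2,3}
  [6] u=5 | in ⊤ | out ⊤ | prev − | push {}
  [7] u=6 | in − | out + | prev ⊥ | push {}
  [8] u=1 | in ⊤ | out ⊤ | prev ⊥ | push {4,6}
  [9] u=2 | in ⊤ | out ⊤ | prev − | push {5}
  [10] u=3 | in ⊤ | out ⊤ | prev + | push {}
  [11] u=4 | in ⊤ | out ⊤ | ==
  [12] u=6 | in ⊤ | out ⊤ | prev + | push {1,2,3}
  [13] u=5 | in ⊤ | out ⊤ | ==
  [14] u=1 | in ⊤ | out ⊤ | ==
  [15] u=2 | in ⊤ | out ⊤ | ==
  [16] u=3 | in ⊤ | out ⊤ | ==

Converged values:
  [0] 0
  [1] ⊤
  [2] ⊤
  [3] ⊤
  [4] ⊤
  [5] ⊤
  [6] ⊤

⊤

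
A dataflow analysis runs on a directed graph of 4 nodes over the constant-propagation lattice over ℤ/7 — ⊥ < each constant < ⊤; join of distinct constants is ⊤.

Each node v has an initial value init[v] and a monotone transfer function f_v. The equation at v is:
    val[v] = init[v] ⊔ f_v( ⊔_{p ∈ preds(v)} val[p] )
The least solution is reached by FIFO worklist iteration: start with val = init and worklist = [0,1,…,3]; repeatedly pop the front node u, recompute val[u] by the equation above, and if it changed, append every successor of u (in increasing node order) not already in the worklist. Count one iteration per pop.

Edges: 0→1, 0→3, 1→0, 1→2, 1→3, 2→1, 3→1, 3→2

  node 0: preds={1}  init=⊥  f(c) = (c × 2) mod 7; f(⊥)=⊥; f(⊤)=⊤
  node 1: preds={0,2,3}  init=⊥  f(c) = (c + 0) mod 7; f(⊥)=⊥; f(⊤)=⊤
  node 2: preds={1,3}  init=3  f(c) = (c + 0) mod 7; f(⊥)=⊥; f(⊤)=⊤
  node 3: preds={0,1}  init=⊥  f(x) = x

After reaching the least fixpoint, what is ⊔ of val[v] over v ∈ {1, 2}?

Trace (12 dequeues):
  [1] u=0 | in ⊥ | out ⊥ | ==
  [2] u=1 | in 3 | out 3 | prev ⊥ | push {0}
  [3] u=2 | in 3 | out 3 | ==
  [4] u=3 | in 3 | out 3 | prev ⊥ | push {1,2}
  [5] u=0 | in 3 | out 6 | prev ⊥ | push {3}
  [6] u=1 | in ⊤ | out ⊤ | prev 3 | push {0}
  [7] u=2 | in ⊤ | out ⊤ | prev 3 | push {1}
  [8] u=3 | in ⊤ | out ⊤ | prev 3 | push {2}
  [9] u=0 | in ⊤ | out ⊤ | prev 6 | push {3}
  [10] u=1 | in ⊤ | out ⊤ | ==
  [11] u=2 | in ⊤ | out ⊤ | ==
  [12] u=3 | in ⊤ | out ⊤ | ==

Converged values:
  [0] ⊤
  [1] ⊤
  [2] ⊤
  [3] ⊤

⊤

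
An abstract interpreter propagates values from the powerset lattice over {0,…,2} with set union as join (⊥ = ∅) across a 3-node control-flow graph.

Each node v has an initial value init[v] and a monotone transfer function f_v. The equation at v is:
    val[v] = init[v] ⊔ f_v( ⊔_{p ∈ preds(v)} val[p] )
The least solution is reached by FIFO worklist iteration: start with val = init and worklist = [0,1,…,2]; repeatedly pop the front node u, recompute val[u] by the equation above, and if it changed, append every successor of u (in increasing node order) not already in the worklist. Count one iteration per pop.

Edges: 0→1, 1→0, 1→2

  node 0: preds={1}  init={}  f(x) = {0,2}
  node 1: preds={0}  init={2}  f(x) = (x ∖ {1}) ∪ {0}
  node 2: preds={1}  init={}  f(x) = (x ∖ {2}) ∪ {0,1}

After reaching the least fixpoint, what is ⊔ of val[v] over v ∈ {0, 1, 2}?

Worklist (4 pops):
  #1 pop 0: in={2} → {0,2} (was {}); enqueue []
  #2 pop 1: in={0,2} → {0,2} (was {2}); enqueue [0]
  #3 pop 2: in={0,2} → {0,1} (was {}); enqueue []
  #4 pop 0: in={0,2} → {0,2} (no change)

Fixpoint:
  val[0] = {0,2}
  val[1] = {0,2}
  val[2] = {0,1}

{0,1,2}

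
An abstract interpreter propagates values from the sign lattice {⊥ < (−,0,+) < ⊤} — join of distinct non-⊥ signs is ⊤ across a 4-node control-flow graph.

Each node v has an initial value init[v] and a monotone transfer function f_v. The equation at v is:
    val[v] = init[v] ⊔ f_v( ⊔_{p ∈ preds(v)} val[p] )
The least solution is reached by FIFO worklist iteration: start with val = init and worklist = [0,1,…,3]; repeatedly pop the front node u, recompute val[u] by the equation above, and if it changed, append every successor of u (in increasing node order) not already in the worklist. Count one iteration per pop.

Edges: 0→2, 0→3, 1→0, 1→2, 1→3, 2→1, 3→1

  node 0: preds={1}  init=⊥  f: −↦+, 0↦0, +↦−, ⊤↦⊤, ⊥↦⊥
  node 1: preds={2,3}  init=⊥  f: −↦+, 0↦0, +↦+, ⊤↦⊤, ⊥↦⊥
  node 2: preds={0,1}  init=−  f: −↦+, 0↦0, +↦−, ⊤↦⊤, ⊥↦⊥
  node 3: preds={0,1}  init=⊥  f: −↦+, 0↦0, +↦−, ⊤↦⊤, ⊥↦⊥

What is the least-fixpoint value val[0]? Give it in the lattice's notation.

⊤

Iteration log — 12 steps:
  step 1. node 0  ⊔preds=⊥  new=⊥  stable
  step 2. node 1  ⊔preds=−  new=+  old=⊥  +wl: 0
  step 3. node 2  ⊔preds=+  new=−  stable
  step 4. node 3  ⊔preds=+  new=−  old=⊥  +wl: 1
  step 5. node 0  ⊔preds=+  new=−  old=⊥  +wl: 2,3
  step 6. node 1  ⊔preds=−  new=+  stable
  step 7. node 2  ⊔preds=⊤  new=⊤  old=−  +wl: 1
  step 8. node 3  ⊔preds=⊤  new=⊤  old=−  +wl: 
  step 9. node 1  ⊔preds=⊤  new=⊤  old=+  +wl: 0,2,3
  step 10. node 0  ⊔preds=⊤  new=⊤  old=−  +wl: 
  step 11. node 2  ⊔preds=⊤  new=⊤  stable
  step 12. node 3  ⊔preds=⊤  new=⊤  stable

Least fixpoint reached:
  node 0: ⊤
  node 1: ⊤
  node 2: ⊤
  node 3: ⊤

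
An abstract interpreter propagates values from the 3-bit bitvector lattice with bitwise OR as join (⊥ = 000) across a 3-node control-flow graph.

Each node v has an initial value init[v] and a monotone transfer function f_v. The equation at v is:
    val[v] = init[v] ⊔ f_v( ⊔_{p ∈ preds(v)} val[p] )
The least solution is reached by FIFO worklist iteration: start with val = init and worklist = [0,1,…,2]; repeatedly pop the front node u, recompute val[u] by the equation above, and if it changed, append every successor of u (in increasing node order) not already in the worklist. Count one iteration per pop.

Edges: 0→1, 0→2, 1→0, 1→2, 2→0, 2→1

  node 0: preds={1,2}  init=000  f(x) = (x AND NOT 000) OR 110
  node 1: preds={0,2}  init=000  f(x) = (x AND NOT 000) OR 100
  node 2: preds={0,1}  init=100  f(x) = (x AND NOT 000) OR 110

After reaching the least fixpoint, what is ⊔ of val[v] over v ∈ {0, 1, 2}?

Iteration log — 5 steps:
  step 1. node 0  ⊔preds=100  new=110  old=000  +wl: 
  step 2. node 1  ⊔preds=110  new=110  old=000  +wl: 0
  step 3. node 2  ⊔preds=110  new=110  old=100  +wl: 1
  step 4. node 0  ⊔preds=110  new=110  stable
  step 5. node 1  ⊔preds=110  new=110  stable

Least fixpoint reached:
  node 0: 110
  node 1: 110
  node 2: 110

110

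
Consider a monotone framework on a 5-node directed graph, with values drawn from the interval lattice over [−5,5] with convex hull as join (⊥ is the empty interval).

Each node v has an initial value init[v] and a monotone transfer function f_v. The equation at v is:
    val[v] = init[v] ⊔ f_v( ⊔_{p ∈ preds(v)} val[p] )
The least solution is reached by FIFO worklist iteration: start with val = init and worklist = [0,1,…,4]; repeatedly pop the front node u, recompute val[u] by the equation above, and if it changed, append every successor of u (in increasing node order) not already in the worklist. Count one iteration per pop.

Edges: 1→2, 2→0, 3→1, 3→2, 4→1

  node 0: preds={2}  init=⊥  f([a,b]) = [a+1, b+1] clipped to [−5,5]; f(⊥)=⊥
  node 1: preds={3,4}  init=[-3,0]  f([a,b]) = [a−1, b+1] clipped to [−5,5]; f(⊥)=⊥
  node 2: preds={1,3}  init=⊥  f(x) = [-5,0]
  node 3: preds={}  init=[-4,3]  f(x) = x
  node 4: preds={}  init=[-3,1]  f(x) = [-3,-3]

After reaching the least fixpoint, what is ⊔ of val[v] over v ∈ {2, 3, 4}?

[-5,3]

Iteration log — 6 steps:
  step 1. node 0  ⊔preds=⊥  new=⊥  stable
  step 2. node 1  ⊔preds=[-4,3]  new=[-5,4]  old=[-3,0]  +wl: 
  step 3. node 2  ⊔preds=[-5,4]  new=[-5,0]  old=⊥  +wl: 0
  step 4. node 3  ⊔preds=⊥  new=[-4,3]  stable
  step 5. node 4  ⊔preds=⊥  new=[-3,1]  stable
  step 6. node 0  ⊔preds=[-5,0]  new=[-4,1]  old=⊥  +wl: 

Least fixpoint reached:
  node 0: [-4,1]
  node 1: [-5,4]
  node 2: [-5,0]
  node 3: [-4,3]
  node 4: [-3,1]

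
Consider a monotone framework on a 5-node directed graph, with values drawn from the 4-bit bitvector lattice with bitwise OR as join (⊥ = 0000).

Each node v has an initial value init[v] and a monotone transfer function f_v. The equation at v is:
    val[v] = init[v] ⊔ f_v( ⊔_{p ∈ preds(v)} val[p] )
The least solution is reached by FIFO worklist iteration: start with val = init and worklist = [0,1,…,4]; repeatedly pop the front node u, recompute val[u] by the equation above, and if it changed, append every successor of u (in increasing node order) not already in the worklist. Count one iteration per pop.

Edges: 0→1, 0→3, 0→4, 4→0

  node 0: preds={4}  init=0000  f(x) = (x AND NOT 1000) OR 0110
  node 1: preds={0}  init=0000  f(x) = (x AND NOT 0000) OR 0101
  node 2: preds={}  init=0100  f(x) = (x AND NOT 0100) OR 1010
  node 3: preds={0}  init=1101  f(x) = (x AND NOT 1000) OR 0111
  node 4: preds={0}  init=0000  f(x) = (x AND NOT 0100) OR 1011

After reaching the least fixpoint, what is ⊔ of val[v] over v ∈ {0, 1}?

Trace (9 dequeues):
  [1] u=0 | in 0000 | out 0110 | prev 0000 | push {}
  [2] u=1 | in 0110 | out 0111 | prev 0000 | push {}
  [3] u=2 | in 0000 | out 1110 | prev 0100 | push {}
  [4] u=3 | in 0110 | out 1111 | prev 1101 | push {}
  [5] u=4 | in 0110 | out 1011 | prev 0000 | push {0}
  [6] u=0 | in 1011 | out 0111 | prev 0110 | push {1,3,4}
  [7] u=1 | in 0111 | out 0111 | ==
  [8] u=3 | in 0111 | out 1111 | ==
  [9] u=4 | in 0111 | out 1011 | ==

Converged values:
  [0] 0111
  [1] 0111
  [2] 1110
  [3] 1111
  [4] 1011

0111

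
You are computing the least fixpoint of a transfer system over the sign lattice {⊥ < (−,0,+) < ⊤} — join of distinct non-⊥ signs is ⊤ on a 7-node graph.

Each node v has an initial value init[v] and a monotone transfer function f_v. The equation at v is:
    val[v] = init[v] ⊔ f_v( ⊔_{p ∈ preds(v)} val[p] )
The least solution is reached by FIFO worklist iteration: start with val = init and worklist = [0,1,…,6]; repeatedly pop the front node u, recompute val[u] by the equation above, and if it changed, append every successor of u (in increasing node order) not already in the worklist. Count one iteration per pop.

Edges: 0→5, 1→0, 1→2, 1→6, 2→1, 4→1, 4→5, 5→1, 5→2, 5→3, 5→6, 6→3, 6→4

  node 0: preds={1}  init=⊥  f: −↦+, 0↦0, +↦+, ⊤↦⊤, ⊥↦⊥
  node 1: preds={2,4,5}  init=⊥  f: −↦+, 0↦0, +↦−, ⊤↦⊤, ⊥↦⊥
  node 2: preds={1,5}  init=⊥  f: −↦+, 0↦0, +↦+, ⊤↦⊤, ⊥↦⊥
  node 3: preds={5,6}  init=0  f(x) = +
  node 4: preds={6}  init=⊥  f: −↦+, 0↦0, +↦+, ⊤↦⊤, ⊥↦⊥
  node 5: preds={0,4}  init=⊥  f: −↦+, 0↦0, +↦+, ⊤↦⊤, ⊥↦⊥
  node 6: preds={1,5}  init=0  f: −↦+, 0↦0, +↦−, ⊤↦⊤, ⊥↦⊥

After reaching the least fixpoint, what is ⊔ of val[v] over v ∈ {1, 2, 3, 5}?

Worklist (14 pops):
  #1 pop 0: in=⊥ → ⊥ (no change)
  #2 pop 1: in=⊥ → ⊥ (no change)
  #3 pop 2: in=⊥ → ⊥ (no change)
  #4 pop 3: in=0 → ⊤ (was 0); enqueue []
  #5 pop 4: in=0 → 0 (was ⊥); enqueue [1]
  #6 pop 5: in=0 → 0 (was ⊥); enqueue [2,3]
  #7 pop 6: in=0 → 0 (no change)
  #8 pop 1: in=0 → 0 (was ⊥); enqueue [0,6]
  #9 pop 2: in=0 → 0 (was ⊥); enqueue [1]
  #10 pop 3: in=0 → ⊤ (no change)
  #11 pop 0: in=0 → 0 (was ⊥); enqueue [5]
  #12 pop 6: in=0 → 0 (no change)
  #13 pop 1: in=0 → 0 (no change)
  #14 pop 5: in=0 → 0 (no change)

Fixpoint:
  val[0] = 0
  val[1] = 0
  val[2] = 0
  val[3] = ⊤
  val[4] = 0
  val[5] = 0
  val[6] = 0

⊤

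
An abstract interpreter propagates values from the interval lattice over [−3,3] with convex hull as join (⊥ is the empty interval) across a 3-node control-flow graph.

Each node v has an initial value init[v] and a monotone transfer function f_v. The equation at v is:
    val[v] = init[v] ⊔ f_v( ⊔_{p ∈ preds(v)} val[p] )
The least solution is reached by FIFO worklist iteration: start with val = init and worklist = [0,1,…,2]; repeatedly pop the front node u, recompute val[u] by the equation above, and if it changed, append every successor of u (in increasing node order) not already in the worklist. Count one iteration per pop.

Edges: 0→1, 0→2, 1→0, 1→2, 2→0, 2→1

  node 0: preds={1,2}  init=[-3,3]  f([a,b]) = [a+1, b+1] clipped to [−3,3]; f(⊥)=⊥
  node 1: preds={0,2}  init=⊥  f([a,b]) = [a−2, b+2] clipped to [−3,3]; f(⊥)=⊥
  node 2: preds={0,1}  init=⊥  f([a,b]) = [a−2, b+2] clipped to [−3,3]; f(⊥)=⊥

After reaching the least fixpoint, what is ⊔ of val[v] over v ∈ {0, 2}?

[-3,3]

Worklist (5 pops):
  #1 pop 0: in=⊥ → [-3,3] (no change)
  #2 pop 1: in=[-3,3] → [-3,3] (was ⊥); enqueue [0]
  #3 pop 2: in=[-3,3] → [-3,3] (was ⊥); enqueue [1]
  #4 pop 0: in=[-3,3] → [-3,3] (no change)
  #5 pop 1: in=[-3,3] → [-3,3] (no change)

Fixpoint:
  val[0] = [-3,3]
  val[1] = [-3,3]
  val[2] = [-3,3]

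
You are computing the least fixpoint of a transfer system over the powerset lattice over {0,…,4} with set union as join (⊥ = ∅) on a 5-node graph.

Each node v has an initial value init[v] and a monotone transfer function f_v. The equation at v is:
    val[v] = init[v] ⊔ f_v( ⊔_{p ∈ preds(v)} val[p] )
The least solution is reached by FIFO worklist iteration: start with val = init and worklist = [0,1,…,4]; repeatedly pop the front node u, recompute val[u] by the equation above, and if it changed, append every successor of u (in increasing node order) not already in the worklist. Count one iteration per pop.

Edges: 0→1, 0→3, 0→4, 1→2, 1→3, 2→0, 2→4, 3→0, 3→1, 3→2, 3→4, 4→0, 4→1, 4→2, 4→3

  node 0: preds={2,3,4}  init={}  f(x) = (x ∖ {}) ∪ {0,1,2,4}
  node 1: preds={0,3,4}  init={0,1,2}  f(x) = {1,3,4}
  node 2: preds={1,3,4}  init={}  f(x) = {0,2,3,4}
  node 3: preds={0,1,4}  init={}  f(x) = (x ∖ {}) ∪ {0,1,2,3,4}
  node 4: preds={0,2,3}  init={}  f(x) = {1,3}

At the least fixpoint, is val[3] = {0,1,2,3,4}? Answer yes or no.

Worklist (10 pops):
  #1 pop 0: in={} → {0,1,2,4} (was {}); enqueue []
  #2 pop 1: in={0,1,2,4} → {0,1,2,3,4} (was {0,1,2}); enqueue []
  #3 pop 2: in={0,1,2,3,4} → {0,2,3,4} (was {}); enqueue [0]
  #4 pop 3: in={0,1,2,3,4} → {0,1,2,3,4} (was {}); enqueue [1,2]
  #5 pop 4: in={0,1,2,3,4} → {1,3} (was {}); enqueue [3]
  #6 pop 0: in={0,1,2,3,4} → {0,1,2,3,4} (was {0,1,2,4}); enqueue [4]
  #7 pop 1: in={0,1,2,3,4} → {0,1,2,3,4} (no change)
  #8 pop 2: in={0,1,2,3,4} → {0,2,3,4} (no change)
  #9 pop 3: in={0,1,2,3,4} → {0,1,2,3,4} (no change)
  #10 pop 4: in={0,1,2,3,4} → {1,3} (no change)

Fixpoint:
  val[0] = {0,1,2,3,4}
  val[1] = {0,1,2,3,4}
  val[2] = {0,2,3,4}
  val[3] = {0,1,2,3,4}
  val[4] = {1,3}

yes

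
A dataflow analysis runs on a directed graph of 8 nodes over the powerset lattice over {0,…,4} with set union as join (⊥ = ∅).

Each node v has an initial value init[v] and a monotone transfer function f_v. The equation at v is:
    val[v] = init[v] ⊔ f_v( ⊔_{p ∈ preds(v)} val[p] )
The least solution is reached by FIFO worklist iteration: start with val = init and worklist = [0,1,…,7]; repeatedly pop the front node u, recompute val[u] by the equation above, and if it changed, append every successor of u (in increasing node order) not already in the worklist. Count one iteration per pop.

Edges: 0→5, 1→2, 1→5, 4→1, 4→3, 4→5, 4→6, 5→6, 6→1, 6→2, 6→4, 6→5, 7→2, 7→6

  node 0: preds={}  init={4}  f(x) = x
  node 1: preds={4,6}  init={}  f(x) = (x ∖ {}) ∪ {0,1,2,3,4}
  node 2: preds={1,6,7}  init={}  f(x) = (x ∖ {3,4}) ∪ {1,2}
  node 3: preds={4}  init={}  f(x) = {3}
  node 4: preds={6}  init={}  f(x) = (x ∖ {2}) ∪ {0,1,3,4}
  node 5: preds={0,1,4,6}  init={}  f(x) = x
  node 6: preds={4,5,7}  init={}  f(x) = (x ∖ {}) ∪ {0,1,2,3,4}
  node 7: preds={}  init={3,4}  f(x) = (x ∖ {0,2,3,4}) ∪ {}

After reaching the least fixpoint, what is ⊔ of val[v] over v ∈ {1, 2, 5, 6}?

Iteration log — 13 steps:
  step 1. node 0  ⊔preds={}  new={4}  stable
  step 2. node 1  ⊔preds={}  new={0,1,2,3,4}  old={}  +wl: 
  step 3. node 2  ⊔preds={0,1,2,3,4}  new={0,1,2}  old={}  +wl: 
  step 4. node 3  ⊔preds={}  new={3}  old={}  +wl: 
  step 5. node 4  ⊔preds={}  new={0,1,3,4}  old={}  +wl: 1,3
  step 6. node 5  ⊔preds={0,1,2,3,4}  new={0,1,2,3,4}  old={}  +wl: 
  step 7. node 6  ⊔preds={0,1,2,3,4}  new={0,1,2,3,4}  old={}  +wl: 2,4,5
  step 8. node 7  ⊔preds={}  new={3,4}  stable
  step 9. node 1  ⊔preds={0,1,2,3,4}  new={0,1,2,3,4}  stable
  step 10. node 3  ⊔preds={0,1,3,4}  new={3}  stable
  step 11. node 2  ⊔preds={0,1,2,3,4}  new={0,1,2}  stable
  step 12. node 4  ⊔preds={0,1,2,3,4}  new={0,1,3,4}  stable
  step 13. node 5  ⊔preds={0,1,2,3,4}  new={0,1,2,3,4}  stable

Least fixpoint reached:
  node 0: {4}
  node 1: {0,1,2,3,4}
  node 2: {0,1,2}
  node 3: {3}
  node 4: {0,1,3,4}
  node 5: {0,1,2,3,4}
  node 6: {0,1,2,3,4}
  node 7: {3,4}

{0,1,2,3,4}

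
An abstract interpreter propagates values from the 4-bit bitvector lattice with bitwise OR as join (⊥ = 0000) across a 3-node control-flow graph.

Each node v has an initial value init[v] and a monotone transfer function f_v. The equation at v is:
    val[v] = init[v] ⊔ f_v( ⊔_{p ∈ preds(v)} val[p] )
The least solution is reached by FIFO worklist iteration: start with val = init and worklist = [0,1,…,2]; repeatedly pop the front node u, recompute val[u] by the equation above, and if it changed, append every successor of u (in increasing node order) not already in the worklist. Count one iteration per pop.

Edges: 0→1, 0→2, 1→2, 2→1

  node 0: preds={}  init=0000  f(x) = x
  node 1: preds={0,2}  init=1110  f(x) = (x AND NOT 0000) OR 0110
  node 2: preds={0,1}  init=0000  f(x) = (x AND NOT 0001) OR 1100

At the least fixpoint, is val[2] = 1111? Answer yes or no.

Iteration log — 4 steps:
  step 1. node 0  ⊔preds=0000  new=0000  stable
  step 2. node 1  ⊔preds=0000  new=1110  stable
  step 3. node 2  ⊔preds=1110  new=1110  old=0000  +wl: 1
  step 4. node 1  ⊔preds=1110  new=1110  stable

Least fixpoint reached:
  node 0: 0000
  node 1: 1110
  node 2: 1110

no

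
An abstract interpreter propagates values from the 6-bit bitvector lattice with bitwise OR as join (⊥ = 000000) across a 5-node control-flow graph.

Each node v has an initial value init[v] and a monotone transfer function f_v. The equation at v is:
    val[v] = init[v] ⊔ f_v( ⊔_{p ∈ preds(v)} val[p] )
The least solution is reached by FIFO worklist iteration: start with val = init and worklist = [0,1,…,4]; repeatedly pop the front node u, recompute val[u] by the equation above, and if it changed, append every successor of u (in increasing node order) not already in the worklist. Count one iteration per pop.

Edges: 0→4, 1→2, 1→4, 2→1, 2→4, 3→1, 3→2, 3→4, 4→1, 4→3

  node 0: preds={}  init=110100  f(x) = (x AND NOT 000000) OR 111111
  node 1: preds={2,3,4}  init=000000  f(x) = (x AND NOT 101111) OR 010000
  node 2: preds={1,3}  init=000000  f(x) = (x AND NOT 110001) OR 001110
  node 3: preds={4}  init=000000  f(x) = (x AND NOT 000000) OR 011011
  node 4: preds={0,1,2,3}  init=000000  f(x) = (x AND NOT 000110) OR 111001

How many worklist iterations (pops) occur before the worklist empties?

Worklist (11 pops):
  #1 pop 0: in=000000 → 111111 (was 110100); enqueue []
  #2 pop 1: in=000000 → 010000 (was 000000); enqueue []
  #3 pop 2: in=010000 → 001110 (was 000000); enqueue [1]
  #4 pop 3: in=000000 → 011011 (was 000000); enqueue [2]
  #5 pop 4: in=111111 → 111001 (was 000000); enqueue [3]
  #6 pop 1: in=111111 → 010000 (no change)
  #7 pop 2: in=011011 → 001110 (no change)
  #8 pop 3: in=111001 → 111011 (was 011011); enqueue [1,2,4]
  #9 pop 1: in=111111 → 010000 (no change)
  #10 pop 2: in=111011 → 001110 (no change)
  #11 pop 4: in=111111 → 111001 (no change)

Fixpoint:
  val[0] = 111111
  val[1] = 010000
  val[2] = 001110
  val[3] = 111011
  val[4] = 111001

11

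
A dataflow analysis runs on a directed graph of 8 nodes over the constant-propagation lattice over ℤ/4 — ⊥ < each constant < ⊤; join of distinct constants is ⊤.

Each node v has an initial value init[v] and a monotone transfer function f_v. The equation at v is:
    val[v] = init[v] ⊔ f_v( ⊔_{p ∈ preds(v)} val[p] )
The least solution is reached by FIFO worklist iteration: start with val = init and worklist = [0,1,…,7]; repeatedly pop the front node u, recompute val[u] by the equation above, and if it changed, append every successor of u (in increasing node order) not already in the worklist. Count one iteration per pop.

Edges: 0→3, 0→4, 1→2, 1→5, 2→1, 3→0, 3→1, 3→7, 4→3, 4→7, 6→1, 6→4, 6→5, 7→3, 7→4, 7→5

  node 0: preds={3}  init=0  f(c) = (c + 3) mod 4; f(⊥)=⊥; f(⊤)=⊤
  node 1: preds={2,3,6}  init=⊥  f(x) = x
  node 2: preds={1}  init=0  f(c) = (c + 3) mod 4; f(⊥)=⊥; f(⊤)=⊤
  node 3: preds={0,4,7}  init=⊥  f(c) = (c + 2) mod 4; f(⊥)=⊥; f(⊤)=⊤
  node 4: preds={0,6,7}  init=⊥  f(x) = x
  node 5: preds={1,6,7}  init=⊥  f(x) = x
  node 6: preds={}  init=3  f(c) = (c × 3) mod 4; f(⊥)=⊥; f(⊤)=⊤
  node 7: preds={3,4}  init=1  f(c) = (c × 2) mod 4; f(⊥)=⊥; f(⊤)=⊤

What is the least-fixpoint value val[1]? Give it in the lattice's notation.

Trace (13 dequeues):
  [1] u=0 | in ⊥ | out 0 | ==
  [2] u=1 | in ⊤ | out ⊤ | prev ⊥ | push {}
  [3] u=2 | in ⊤ | out ⊤ | prev 0 | push {1}
  [4] u=3 | in ⊤ | out ⊤ | prev ⊥ | push {0}
  [5] u=4 | in ⊤ | out ⊤ | prev ⊥ | push {3}
  [6] u=5 | in ⊤ | out ⊤ | prev ⊥ | push {}
  [7] u=6 | in ⊥ | out 3 | ==
  [8] u=7 | in ⊤ | out ⊤ | prev 1 | push {4,5}
  [9] u=1 | in ⊤ | out ⊤ | ==
  [10] u=0 | in ⊤ | out ⊤ | prev 0 | push {}
  [11] u=3 | in ⊤ | out ⊤ | ==
  [12] u=4 | in ⊤ | out ⊤ | ==
  [13] u=5 | in ⊤ | out ⊤ | ==

Converged values:
  [0] ⊤
  [1] ⊤
  [2] ⊤
  [3] ⊤
  [4] ⊤
  [5] ⊤
  [6] 3
  [7] ⊤

⊤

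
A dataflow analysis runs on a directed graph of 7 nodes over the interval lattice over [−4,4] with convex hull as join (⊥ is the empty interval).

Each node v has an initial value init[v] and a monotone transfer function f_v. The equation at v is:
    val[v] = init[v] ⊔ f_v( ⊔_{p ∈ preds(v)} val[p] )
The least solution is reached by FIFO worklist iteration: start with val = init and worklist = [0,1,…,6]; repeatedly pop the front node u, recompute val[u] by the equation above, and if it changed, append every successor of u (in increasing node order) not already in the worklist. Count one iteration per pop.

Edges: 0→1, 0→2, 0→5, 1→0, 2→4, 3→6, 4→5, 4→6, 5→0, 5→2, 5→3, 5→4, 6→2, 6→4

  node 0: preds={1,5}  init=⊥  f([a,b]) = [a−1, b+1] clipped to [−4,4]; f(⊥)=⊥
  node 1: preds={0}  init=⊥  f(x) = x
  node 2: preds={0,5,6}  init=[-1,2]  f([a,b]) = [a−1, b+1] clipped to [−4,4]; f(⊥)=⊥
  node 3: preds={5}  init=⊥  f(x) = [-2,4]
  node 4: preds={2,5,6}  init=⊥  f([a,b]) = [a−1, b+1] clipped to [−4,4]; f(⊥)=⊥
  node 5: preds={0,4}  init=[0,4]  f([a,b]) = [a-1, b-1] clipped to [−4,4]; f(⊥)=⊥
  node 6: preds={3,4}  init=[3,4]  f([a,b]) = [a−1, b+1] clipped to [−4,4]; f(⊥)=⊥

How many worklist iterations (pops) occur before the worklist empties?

Iteration log — 15 steps:
  step 1. node 0  ⊔preds=[0,4]  new=[-1,4]  old=⊥  +wl: 
  step 2. node 1  ⊔preds=[-1,4]  new=[-1,4]  old=⊥  +wl: 0
  step 3. node 2  ⊔preds=[-1,4]  new=[-2,4]  old=[-1,2]  +wl: 
  step 4. node 3  ⊔preds=[0,4]  new=[-2,4]  old=⊥  +wl: 
  step 5. node 4  ⊔preds=[-2,4]  new=[-3,4]  old=⊥  +wl: 
  step 6. node 5  ⊔preds=[-3,4]  new=[-4,4]  old=[0,4]  +wl: 2,3,4
  step 7. node 6  ⊔preds=[-3,4]  new=[-4,4]  old=[3,4]  +wl: 
  step 8. node 0  ⊔preds=[-4,4]  new=[-4,4]  old=[-1,4]  +wl: 1,5
  step 9. node 2  ⊔preds=[-4,4]  new=[-4,4]  old=[-2,4]  +wl: 
  step 10. node 3  ⊔preds=[-4,4]  new=[-2,4]  stable
  step 11. node 4  ⊔preds=[-4,4]  new=[-4,4]  old=[-3,4]  +wl: 6
  step 12. node 1  ⊔preds=[-4,4]  new=[-4,4]  old=[-1,4]  +wl: 0
  step 13. node 5  ⊔preds=[-4,4]  new=[-4,4]  stable
  step 14. node 6  ⊔preds=[-4,4]  new=[-4,4]  stable
  step 15. node 0  ⊔preds=[-4,4]  new=[-4,4]  stable

Least fixpoint reached:
  node 0: [-4,4]
  node 1: [-4,4]
  node 2: [-4,4]
  node 3: [-2,4]
  node 4: [-4,4]
  node 5: [-4,4]
  node 6: [-4,4]

15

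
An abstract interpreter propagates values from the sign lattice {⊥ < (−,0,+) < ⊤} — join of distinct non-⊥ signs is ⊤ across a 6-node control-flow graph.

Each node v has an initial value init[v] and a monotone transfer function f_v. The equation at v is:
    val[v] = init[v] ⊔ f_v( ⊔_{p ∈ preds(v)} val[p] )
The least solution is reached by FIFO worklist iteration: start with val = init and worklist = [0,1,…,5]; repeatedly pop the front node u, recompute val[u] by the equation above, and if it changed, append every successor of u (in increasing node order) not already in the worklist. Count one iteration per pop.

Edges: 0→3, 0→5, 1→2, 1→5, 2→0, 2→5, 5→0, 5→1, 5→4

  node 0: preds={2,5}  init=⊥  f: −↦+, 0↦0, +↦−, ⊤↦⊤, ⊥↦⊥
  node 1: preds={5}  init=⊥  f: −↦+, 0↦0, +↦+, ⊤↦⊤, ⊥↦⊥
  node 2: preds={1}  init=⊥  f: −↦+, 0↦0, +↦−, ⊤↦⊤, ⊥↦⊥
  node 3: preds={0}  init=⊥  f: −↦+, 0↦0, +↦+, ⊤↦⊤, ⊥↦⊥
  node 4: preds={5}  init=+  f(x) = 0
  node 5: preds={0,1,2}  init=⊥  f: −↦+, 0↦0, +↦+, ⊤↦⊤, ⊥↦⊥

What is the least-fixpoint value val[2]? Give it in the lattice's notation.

⊥

Trace (6 dequeues):
  [1] u=0 | in ⊥ | out ⊥ | ==
  [2] u=1 | in ⊥ | out ⊥ | ==
  [3] u=2 | in ⊥ | out ⊥ | ==
  [4] u=3 | in ⊥ | out ⊥ | ==
  [5] u=4 | in ⊥ | out ⊤ | prev + | push {}
  [6] u=5 | in ⊥ | out ⊥ | ==

Converged values:
  [0] ⊥
  [1] ⊥
  [2] ⊥
  [3] ⊥
  [4] ⊤
  [5] ⊥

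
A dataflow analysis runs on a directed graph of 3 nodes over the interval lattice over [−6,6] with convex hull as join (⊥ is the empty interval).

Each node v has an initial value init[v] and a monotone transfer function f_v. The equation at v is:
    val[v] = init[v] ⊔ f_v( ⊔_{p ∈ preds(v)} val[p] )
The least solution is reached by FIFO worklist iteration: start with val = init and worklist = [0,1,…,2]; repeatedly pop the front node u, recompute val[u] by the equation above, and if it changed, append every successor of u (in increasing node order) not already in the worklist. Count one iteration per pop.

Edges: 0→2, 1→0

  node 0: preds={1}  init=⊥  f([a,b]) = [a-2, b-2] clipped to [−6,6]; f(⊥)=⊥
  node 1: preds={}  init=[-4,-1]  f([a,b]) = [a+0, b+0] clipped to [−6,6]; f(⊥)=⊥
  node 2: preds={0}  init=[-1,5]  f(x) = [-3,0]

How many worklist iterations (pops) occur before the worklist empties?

Worklist (3 pops):
  #1 pop 0: in=[-4,-1] → [-6,-3] (was ⊥); enqueue []
  #2 pop 1: in=⊥ → [-4,-1] (no change)
  #3 pop 2: in=[-6,-3] → [-3,5] (was [-1,5]); enqueue []

Fixpoint:
  val[0] = [-6,-3]
  val[1] = [-4,-1]
  val[2] = [-3,5]

3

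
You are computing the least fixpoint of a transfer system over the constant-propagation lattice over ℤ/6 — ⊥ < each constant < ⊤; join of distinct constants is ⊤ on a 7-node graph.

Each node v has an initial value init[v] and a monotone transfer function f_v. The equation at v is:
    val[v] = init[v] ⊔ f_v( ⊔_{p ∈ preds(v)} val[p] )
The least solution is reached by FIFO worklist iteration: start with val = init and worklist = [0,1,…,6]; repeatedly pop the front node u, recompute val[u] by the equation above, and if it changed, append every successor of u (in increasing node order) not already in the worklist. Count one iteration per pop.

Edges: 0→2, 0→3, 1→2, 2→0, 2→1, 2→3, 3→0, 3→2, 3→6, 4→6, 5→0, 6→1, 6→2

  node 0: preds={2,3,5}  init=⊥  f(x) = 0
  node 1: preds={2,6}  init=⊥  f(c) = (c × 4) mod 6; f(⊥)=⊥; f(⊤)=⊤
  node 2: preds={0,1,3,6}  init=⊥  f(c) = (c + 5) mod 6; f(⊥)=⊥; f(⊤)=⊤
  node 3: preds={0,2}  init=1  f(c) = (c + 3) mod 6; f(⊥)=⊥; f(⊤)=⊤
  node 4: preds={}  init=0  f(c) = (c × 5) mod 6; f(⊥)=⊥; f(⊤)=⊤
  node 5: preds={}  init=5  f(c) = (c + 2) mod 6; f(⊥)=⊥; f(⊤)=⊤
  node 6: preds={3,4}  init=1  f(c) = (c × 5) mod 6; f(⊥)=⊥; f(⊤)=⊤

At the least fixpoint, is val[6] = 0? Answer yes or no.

no

Worklist (10 pops):
  #1 pop 0: in=⊤ → 0 (was ⊥); enqueue []
  #2 pop 1: in=1 → 4 (was ⊥); enqueue []
  #3 pop 2: in=⊤ → ⊤ (was ⊥); enqueue [0,1]
  #4 pop 3: in=⊤ → ⊤ (was 1); enqueue [2]
  #5 pop 4: in=⊥ → 0 (no change)
  #6 pop 5: in=⊥ → 5 (no change)
  #7 pop 6: in=⊤ → ⊤ (was 1); enqueue []
  #8 pop 0: in=⊤ → 0 (no change)
  #9 pop 1: in=⊤ → ⊤ (was 4); enqueue []
  #10 pop 2: in=⊤ → ⊤ (no change)

Fixpoint:
  val[0] = 0
  val[1] = ⊤
  val[2] = ⊤
  val[3] = ⊤
  val[4] = 0
  val[5] = 5
  val[6] = ⊤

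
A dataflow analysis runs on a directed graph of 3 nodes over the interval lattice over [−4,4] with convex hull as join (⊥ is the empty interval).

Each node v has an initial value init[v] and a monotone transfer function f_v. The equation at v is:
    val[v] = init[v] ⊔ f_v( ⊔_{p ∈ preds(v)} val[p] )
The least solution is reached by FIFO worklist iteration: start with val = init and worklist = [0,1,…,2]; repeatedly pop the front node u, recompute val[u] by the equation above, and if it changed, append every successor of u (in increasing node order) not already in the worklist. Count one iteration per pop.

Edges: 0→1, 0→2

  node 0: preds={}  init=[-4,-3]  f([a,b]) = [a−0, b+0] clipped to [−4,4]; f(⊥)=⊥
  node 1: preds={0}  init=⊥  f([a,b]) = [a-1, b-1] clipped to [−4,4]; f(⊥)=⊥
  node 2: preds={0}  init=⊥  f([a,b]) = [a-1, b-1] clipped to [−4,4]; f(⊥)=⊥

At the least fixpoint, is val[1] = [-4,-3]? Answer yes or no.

Worklist (3 pops):
  #1 pop 0: in=⊥ → [-4,-3] (no change)
  #2 pop 1: in=[-4,-3] → [-4,-4] (was ⊥); enqueue []
  #3 pop 2: in=[-4,-3] → [-4,-4] (was ⊥); enqueue []

Fixpoint:
  val[0] = [-4,-3]
  val[1] = [-4,-4]
  val[2] = [-4,-4]

no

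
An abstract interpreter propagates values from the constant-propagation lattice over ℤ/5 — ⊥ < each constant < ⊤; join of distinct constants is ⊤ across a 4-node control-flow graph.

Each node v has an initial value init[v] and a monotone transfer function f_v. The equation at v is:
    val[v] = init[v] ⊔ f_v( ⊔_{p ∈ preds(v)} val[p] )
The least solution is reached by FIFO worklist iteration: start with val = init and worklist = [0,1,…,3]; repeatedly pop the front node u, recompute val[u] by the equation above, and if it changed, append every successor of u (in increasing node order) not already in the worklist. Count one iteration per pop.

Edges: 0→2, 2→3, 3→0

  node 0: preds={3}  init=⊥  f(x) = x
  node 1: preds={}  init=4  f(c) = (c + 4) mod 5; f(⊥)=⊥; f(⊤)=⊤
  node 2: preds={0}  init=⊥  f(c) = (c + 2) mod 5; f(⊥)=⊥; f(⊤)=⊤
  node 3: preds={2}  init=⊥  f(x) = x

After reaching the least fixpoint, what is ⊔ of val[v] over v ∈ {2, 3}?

Worklist (4 pops):
  #1 pop 0: in=⊥ → ⊥ (no change)
  #2 pop 1: in=⊥ → 4 (no change)
  #3 pop 2: in=⊥ → ⊥ (no change)
  #4 pop 3: in=⊥ → ⊥ (no change)

Fixpoint:
  val[0] = ⊥
  val[1] = 4
  val[2] = ⊥
  val[3] = ⊥

⊥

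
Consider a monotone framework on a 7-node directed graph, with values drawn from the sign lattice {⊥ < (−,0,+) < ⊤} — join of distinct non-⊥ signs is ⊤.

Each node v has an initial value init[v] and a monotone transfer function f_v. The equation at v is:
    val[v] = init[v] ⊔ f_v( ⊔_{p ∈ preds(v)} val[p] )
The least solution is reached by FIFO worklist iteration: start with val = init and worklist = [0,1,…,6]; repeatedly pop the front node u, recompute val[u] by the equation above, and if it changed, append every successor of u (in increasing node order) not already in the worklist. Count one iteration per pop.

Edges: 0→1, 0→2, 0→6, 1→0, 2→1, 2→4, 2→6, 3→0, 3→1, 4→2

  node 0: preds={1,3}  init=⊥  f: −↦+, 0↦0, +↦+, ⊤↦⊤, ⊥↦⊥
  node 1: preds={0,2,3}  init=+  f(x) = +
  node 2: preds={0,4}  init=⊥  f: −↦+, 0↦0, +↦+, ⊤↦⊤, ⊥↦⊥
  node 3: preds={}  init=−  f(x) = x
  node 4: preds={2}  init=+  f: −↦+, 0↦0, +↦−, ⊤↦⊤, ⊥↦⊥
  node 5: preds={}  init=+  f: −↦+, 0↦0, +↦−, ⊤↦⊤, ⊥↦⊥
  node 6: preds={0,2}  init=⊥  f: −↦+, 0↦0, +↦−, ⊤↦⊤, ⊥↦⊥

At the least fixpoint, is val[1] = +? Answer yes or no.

yes

Iteration log — 9 steps:
  step 1. node 0  ⊔preds=⊤  new=⊤  old=⊥  +wl: 
  step 2. node 1  ⊔preds=⊤  new=+  stable
  step 3. node 2  ⊔preds=⊤  new=⊤  old=⊥  +wl: 1
  step 4. node 3  ⊔preds=⊥  new=−  stable
  step 5. node 4  ⊔preds=⊤  new=⊤  old=+  +wl: 2
  step 6. node 5  ⊔preds=⊥  new=+  stable
  step 7. node 6  ⊔preds=⊤  new=⊤  old=⊥  +wl: 
  step 8. node 1  ⊔preds=⊤  new=+  stable
  step 9. node 2  ⊔preds=⊤  new=⊤  stable

Least fixpoint reached:
  node 0: ⊤
  node 1: +
  node 2: ⊤
  node 3: −
  node 4: ⊤
  node 5: +
  node 6: ⊤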